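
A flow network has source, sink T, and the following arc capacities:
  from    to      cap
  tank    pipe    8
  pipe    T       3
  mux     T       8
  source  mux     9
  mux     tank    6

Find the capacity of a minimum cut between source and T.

Max flow = 9 (via 2 augmenting paths).
In the residual at optimum, the set reachable from source is {source}.
Cut edges: source->mux (cap 9). Sum = 9.

9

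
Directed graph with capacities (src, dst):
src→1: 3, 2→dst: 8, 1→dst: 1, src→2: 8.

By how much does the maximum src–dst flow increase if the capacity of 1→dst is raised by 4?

Original max flow = 9.
After raising cap(1→dst), augmenting paths through that edge carry 2 more units.
New max flow = 11. Increase = 2.

2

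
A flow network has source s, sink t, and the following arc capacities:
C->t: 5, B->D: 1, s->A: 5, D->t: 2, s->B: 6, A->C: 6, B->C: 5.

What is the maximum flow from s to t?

6

Augment s->A->C->t: bottleneck 5. Total 5.
Augment s->B->D->t: bottleneck 1. Total 6.
No augmenting path remains in the residual graph.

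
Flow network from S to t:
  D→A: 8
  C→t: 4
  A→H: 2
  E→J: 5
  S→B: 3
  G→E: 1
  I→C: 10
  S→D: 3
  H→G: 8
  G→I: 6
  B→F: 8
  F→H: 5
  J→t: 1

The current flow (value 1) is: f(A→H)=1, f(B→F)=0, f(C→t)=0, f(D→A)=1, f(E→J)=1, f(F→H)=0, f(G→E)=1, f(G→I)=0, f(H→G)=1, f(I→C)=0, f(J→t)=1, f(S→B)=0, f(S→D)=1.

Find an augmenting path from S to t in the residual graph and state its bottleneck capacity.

Residual along S→D→A→H→G→I→C→t: S→D: 2, D→A: 7, A→H: 1, H→G: 7, G→I: 6, I→C: 10, C→t: 4.
Bottleneck = min = 1.

S→D→A→H→G→I→C→t, bottleneck 1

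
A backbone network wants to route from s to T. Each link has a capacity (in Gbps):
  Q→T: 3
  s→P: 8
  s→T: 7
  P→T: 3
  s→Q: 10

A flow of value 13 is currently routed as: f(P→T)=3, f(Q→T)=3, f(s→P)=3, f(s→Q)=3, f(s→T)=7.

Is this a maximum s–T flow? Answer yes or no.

Residual reachable from s: {P, Q, s}; T is not reachable.
Saturated cut: s→T, P→T, Q→T with total capacity 13 = current flow value. Flow is maximum.

Yes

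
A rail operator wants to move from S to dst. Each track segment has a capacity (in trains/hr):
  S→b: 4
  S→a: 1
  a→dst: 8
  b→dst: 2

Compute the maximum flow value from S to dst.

3

Augment S→a→dst: bottleneck 1. Total 1.
Augment S→b→dst: bottleneck 2. Total 3.
No augmenting path remains in the residual graph.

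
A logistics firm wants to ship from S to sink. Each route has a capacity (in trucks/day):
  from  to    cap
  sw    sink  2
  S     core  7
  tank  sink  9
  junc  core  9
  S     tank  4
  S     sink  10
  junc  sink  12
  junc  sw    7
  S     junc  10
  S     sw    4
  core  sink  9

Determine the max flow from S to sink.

Augment S→sink: bottleneck 10. Total 10.
Augment S→junc→sink: bottleneck 10. Total 20.
Augment S→sw→sink: bottleneck 2. Total 22.
Augment S→core→sink: bottleneck 7. Total 29.
Augment S→tank→sink: bottleneck 4. Total 33.
No augmenting path remains in the residual graph.

33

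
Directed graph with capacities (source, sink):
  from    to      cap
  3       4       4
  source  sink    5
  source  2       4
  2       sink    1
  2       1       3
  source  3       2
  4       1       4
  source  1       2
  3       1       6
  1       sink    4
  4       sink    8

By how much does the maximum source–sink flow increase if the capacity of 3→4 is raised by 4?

0

Original max flow = 12.
Edge 3→4 does not cross the min cut (source side {1, 2, source}), so extra capacity there cannot help.
New max flow = 12. Increase = 0.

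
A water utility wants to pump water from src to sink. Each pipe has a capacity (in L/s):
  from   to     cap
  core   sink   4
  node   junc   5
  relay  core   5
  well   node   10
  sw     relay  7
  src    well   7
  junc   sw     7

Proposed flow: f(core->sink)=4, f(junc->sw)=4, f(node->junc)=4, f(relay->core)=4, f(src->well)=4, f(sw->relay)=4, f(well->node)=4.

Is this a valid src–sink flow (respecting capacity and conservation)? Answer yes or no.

Yes

Every edge has 0 ≤ f(e) ≤ cap(e).
At each intermediate node, inflow equals outflow.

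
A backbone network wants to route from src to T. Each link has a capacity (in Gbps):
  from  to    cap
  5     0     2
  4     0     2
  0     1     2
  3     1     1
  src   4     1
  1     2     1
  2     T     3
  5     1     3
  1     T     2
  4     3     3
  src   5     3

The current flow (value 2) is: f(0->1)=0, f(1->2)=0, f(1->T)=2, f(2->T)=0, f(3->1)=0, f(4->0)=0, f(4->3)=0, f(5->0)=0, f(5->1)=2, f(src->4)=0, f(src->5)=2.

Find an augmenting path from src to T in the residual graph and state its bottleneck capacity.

src->5->1->2->T, bottleneck 1

Residual along src->5->1->2->T: src->5: 1, 5->1: 1, 1->2: 1, 2->T: 3.
Bottleneck = min = 1.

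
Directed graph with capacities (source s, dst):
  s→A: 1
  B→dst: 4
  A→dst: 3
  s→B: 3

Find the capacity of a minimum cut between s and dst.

4

Max flow = 4 (via 2 augmenting paths).
In the residual at optimum, the set reachable from s is {s}.
Cut edges: s→A (cap 1), s→B (cap 3). Sum = 4.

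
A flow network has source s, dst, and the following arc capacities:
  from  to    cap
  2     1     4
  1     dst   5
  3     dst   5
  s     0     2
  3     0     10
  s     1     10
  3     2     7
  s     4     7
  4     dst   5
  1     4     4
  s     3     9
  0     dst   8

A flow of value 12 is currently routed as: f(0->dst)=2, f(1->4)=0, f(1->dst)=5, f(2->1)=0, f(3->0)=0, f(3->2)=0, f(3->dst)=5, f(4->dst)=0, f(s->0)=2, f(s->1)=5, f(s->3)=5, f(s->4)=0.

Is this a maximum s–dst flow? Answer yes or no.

No

Residual path s->4->dst has bottleneck 5 > 0.
Pushing 5 along it raises the flow to 17, so the given flow is not maximum.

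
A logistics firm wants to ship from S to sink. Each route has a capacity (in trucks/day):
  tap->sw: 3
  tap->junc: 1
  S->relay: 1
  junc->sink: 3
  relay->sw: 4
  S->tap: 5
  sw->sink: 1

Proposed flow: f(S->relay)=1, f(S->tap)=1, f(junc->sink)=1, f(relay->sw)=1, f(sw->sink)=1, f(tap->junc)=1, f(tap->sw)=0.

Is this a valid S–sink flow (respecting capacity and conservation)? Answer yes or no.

Every edge has 0 ≤ f(e) ≤ cap(e).
At each intermediate node, inflow equals outflow.

Yes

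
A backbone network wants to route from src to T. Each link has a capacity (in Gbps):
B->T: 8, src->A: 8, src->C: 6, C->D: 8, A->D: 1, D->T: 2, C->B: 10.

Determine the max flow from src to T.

7

Augment src->A->D->T: bottleneck 1. Total 1.
Augment src->C->D->T: bottleneck 1. Total 2.
Augment src->C->B->T: bottleneck 5. Total 7.
No augmenting path remains in the residual graph.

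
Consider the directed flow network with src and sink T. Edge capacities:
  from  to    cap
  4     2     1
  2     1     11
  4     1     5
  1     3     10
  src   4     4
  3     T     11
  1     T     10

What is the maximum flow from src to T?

Augment src→4→1→T: bottleneck 4. Total 4.
No augmenting path remains in the residual graph.

4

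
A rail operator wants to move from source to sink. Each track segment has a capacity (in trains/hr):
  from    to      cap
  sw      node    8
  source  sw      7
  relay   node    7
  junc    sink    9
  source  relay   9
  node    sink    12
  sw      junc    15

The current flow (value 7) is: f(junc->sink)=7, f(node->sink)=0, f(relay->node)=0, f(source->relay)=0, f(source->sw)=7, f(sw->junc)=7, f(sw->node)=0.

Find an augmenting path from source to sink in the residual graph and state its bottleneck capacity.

source->relay->node->sink, bottleneck 7

Residual along source->relay->node->sink: source->relay: 9, relay->node: 7, node->sink: 12.
Bottleneck = min = 7.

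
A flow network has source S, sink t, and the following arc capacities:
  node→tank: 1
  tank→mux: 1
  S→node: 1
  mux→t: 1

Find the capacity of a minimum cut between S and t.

1

Max flow = 1 (via 1 augmenting path).
In the residual at optimum, the set reachable from S is {S}.
Cut edges: S→node (cap 1). Sum = 1.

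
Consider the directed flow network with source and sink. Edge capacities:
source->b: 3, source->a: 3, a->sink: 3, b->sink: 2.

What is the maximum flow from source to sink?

5

Augment source->b->sink: bottleneck 2. Total 2.
Augment source->a->sink: bottleneck 3. Total 5.
No augmenting path remains in the residual graph.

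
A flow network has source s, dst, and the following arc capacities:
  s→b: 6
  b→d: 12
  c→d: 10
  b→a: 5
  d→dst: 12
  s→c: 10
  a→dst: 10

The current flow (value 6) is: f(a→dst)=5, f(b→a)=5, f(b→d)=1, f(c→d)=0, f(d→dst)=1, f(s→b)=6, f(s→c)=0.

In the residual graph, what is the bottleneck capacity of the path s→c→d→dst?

Residual capacities along the path: s→c: 10, c→d: 10, d→dst: 11.
Minimum is 10.

10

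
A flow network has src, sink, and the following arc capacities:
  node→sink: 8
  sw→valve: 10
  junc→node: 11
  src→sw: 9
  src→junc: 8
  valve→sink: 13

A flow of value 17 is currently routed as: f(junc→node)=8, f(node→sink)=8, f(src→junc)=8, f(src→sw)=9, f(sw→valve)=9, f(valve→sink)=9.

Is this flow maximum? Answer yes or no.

Residual reachable from src: {src}; sink is not reachable.
Saturated cut: src→junc, src→sw with total capacity 17 = current flow value. Flow is maximum.

Yes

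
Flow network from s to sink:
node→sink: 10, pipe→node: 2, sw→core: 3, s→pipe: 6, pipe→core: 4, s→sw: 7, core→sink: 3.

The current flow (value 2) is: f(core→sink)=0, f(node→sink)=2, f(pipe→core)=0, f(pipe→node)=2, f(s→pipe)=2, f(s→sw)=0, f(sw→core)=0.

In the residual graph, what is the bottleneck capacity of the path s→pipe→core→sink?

Residual capacities along the path: s→pipe: 4, pipe→core: 4, core→sink: 3.
Minimum is 3.

3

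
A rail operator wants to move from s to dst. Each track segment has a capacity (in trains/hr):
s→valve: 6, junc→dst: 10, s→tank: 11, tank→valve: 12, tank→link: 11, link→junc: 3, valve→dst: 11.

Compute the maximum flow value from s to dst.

14

Augment s→valve→dst: bottleneck 6. Total 6.
Augment s→tank→valve→dst: bottleneck 5. Total 11.
Augment s→tank→link→junc→dst: bottleneck 3. Total 14.
No augmenting path remains in the residual graph.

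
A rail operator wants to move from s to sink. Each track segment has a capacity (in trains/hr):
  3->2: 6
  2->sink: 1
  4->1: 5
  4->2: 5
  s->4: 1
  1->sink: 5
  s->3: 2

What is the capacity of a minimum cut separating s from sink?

Max flow = 2 (via 2 augmenting paths).
In the residual at optimum, the set reachable from s is {2, 3, s}.
Cut edges: s->4 (cap 1), 2->sink (cap 1). Sum = 2.

2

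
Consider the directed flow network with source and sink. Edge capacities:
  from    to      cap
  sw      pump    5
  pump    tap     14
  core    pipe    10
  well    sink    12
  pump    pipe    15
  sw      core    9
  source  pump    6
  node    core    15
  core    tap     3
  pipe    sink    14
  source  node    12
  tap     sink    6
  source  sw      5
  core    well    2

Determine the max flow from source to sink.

Augment source->pump->tap->sink: bottleneck 6. Total 6.
Augment source->node->core->pipe->sink: bottleneck 10. Total 16.
Augment source->node->core->well->sink: bottleneck 2. Total 18.
Augment source->sw->pump->pipe->sink: bottleneck 4. Total 22.
No augmenting path remains in the residual graph.

22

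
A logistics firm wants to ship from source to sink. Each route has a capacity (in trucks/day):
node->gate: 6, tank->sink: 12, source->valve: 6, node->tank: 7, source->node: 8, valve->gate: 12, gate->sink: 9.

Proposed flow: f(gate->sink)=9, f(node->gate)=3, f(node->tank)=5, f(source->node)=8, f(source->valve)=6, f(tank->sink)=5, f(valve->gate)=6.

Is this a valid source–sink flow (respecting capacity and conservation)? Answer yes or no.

Yes

Every edge has 0 ≤ f(e) ≤ cap(e).
At each intermediate node, inflow equals outflow.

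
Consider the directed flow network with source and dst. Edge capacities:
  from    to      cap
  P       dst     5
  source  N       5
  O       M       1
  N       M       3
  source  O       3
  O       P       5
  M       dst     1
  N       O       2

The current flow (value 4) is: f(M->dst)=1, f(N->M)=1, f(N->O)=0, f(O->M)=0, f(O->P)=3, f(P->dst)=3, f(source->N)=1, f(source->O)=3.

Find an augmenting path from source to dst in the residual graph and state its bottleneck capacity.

Residual along source->N->O->P->dst: source->N: 4, N->O: 2, O->P: 2, P->dst: 2.
Bottleneck = min = 2.

source->N->O->P->dst, bottleneck 2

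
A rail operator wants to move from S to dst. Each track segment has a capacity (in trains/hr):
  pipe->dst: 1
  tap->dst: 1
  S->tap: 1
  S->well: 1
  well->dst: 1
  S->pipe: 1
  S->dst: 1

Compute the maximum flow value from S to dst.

4

Augment S->dst: bottleneck 1. Total 1.
Augment S->pipe->dst: bottleneck 1. Total 2.
Augment S->well->dst: bottleneck 1. Total 3.
Augment S->tap->dst: bottleneck 1. Total 4.
No augmenting path remains in the residual graph.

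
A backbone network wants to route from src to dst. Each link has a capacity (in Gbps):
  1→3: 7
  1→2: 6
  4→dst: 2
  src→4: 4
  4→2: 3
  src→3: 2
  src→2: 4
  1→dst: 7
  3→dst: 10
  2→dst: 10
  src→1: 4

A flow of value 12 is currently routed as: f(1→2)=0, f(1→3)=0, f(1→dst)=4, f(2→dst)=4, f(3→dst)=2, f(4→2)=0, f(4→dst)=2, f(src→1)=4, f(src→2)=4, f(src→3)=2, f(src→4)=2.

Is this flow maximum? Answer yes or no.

No

Residual path src→4→2→dst has bottleneck 2 > 0.
Pushing 2 along it raises the flow to 14, so the given flow is not maximum.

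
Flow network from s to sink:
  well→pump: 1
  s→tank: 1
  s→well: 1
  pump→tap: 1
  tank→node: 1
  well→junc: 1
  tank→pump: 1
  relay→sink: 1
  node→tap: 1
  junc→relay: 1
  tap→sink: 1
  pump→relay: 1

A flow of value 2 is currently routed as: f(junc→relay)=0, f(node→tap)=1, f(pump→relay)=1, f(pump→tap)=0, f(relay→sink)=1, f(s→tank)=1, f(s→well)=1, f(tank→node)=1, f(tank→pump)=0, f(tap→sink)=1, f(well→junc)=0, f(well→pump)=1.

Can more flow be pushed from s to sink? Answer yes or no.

Residual reachable from s: {s}; sink is not reachable.
Saturated cut: s→tank, s→well with total capacity 2 = current flow value. Flow is maximum.

No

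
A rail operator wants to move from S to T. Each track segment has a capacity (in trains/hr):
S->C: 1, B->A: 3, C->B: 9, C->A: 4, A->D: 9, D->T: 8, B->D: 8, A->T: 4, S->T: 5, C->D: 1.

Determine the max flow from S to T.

Augment S->T: bottleneck 5. Total 5.
Augment S->C->A->T: bottleneck 1. Total 6.
No augmenting path remains in the residual graph.

6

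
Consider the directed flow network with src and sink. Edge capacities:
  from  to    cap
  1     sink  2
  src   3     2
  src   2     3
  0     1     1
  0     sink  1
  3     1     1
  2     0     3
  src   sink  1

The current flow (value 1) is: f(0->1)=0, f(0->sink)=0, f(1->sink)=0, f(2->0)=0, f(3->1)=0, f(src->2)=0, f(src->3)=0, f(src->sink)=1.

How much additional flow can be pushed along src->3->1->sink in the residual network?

Residual capacities along the path: src->3: 2, 3->1: 1, 1->sink: 2.
Minimum is 1.

1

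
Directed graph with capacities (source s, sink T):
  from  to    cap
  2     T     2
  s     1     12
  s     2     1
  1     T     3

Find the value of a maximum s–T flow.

4

Augment s->1->T: bottleneck 3. Total 3.
Augment s->2->T: bottleneck 1. Total 4.
No augmenting path remains in the residual graph.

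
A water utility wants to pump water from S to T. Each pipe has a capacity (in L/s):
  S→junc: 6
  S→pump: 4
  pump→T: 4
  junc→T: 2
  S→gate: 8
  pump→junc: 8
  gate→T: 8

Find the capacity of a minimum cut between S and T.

14

Max flow = 14 (via 3 augmenting paths).
In the residual at optimum, the set reachable from S is {S, junc}.
Cut edges: S→pump (cap 4), S→gate (cap 8), junc→T (cap 2). Sum = 14.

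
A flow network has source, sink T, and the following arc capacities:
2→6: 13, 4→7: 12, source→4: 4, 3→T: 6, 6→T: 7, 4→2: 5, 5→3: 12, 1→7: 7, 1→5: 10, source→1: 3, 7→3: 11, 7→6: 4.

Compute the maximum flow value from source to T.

7

Augment source→4→2→6→T: bottleneck 4. Total 4.
Augment source→1→7→6→T: bottleneck 3. Total 7.
No augmenting path remains in the residual graph.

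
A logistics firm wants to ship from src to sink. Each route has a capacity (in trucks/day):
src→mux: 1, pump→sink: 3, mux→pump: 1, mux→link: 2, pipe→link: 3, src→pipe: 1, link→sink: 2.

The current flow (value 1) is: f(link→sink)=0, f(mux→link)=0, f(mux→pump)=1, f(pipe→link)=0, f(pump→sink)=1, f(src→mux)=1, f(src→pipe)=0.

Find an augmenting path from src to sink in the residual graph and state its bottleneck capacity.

src→pipe→link→sink, bottleneck 1

Residual along src→pipe→link→sink: src→pipe: 1, pipe→link: 3, link→sink: 2.
Bottleneck = min = 1.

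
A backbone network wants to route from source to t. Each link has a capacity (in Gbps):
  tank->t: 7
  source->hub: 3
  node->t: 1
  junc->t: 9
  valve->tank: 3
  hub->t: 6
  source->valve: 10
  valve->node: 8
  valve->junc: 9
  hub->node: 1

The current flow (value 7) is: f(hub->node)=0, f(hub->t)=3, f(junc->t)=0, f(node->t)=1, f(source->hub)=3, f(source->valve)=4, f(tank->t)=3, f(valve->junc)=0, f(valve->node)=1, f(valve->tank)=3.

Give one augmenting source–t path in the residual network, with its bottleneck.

source->valve->junc->t, bottleneck 6

Residual along source->valve->junc->t: source->valve: 6, valve->junc: 9, junc->t: 9.
Bottleneck = min = 6.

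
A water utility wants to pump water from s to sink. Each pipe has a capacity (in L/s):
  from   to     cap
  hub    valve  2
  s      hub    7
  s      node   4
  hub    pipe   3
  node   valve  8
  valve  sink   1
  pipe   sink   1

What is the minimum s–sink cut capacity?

2

Max flow = 2 (via 2 augmenting paths).
In the residual at optimum, the set reachable from s is {hub, node, pipe, s, valve}.
Cut edges: pipe→sink (cap 1), valve→sink (cap 1). Sum = 2.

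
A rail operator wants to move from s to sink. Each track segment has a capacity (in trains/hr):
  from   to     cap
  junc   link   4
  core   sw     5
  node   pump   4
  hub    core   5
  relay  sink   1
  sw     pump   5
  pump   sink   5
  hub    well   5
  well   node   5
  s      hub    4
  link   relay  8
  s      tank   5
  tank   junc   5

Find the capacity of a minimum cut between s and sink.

Max flow = 5 (via 2 augmenting paths).
In the residual at optimum, the set reachable from s is {junc, link, relay, s, tank}.
Cut edges: s->hub (cap 4), relay->sink (cap 1). Sum = 5.

5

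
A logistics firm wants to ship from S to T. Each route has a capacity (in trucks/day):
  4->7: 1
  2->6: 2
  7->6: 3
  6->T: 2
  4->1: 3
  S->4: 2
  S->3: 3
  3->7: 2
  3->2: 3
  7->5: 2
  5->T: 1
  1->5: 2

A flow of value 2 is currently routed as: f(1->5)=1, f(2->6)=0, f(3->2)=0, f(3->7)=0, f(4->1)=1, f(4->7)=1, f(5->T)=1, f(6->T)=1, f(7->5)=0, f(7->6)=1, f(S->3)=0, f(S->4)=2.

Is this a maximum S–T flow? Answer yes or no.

No

Residual path S->3->7->6->T has bottleneck 1 > 0.
Pushing 1 along it raises the flow to 3, so the given flow is not maximum.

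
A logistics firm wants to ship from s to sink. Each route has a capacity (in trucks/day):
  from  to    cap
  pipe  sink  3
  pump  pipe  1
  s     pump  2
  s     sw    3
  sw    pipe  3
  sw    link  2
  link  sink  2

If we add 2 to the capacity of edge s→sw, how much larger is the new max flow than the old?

Original max flow = 4.
After raising cap(s→sw), augmenting paths through that edge carry 1 more unit.
New max flow = 5. Increase = 1.

1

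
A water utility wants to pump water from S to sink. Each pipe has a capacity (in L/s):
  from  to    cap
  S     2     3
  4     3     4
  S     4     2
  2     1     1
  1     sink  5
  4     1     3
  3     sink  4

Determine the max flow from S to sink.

3

Augment S->4->3->sink: bottleneck 2. Total 2.
Augment S->2->1->sink: bottleneck 1. Total 3.
No augmenting path remains in the residual graph.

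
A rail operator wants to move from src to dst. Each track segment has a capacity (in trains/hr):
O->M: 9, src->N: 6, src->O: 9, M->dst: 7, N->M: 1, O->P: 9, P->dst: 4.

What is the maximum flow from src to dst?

Augment src->N->M->dst: bottleneck 1. Total 1.
Augment src->O->M->dst: bottleneck 6. Total 7.
Augment src->O->P->dst: bottleneck 3. Total 10.
No augmenting path remains in the residual graph.

10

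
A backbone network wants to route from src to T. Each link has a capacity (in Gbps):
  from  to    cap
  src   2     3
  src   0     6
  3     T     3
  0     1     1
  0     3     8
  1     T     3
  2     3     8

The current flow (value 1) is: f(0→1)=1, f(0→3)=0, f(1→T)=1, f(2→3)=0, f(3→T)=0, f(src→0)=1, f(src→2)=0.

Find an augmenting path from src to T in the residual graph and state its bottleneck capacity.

Residual along src→0→3→T: src→0: 5, 0→3: 8, 3→T: 3.
Bottleneck = min = 3.

src→0→3→T, bottleneck 3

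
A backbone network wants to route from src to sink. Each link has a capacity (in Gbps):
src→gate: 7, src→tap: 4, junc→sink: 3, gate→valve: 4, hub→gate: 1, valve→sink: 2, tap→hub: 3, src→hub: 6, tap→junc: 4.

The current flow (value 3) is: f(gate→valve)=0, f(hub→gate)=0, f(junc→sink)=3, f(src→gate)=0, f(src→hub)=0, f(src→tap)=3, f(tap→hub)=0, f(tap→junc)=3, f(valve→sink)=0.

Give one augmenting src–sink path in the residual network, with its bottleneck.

src→gate→valve→sink, bottleneck 2

Residual along src→gate→valve→sink: src→gate: 7, gate→valve: 4, valve→sink: 2.
Bottleneck = min = 2.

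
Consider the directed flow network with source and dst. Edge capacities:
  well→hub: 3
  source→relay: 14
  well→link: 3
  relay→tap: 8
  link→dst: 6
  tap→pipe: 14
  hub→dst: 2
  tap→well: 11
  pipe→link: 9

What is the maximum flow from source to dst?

Augment source→relay→tap→pipe→link→dst: bottleneck 6. Total 6.
Augment source→relay→tap→well→hub→dst: bottleneck 2. Total 8.
No augmenting path remains in the residual graph.

8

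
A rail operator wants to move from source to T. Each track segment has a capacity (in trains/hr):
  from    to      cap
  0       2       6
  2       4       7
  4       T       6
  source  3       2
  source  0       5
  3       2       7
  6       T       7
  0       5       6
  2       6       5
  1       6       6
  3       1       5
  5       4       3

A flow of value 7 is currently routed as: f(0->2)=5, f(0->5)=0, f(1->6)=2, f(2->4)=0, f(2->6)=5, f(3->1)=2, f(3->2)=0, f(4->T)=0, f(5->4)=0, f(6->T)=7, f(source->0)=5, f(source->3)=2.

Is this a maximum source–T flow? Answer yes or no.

Yes

Residual reachable from source: {source}; T is not reachable.
Saturated cut: source->3, source->0 with total capacity 7 = current flow value. Flow is maximum.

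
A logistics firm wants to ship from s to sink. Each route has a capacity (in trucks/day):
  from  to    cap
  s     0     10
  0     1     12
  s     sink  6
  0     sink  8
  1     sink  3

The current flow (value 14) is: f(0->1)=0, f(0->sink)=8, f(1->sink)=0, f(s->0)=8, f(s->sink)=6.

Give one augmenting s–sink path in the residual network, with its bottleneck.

Residual along s->0->1->sink: s->0: 2, 0->1: 12, 1->sink: 3.
Bottleneck = min = 2.

s->0->1->sink, bottleneck 2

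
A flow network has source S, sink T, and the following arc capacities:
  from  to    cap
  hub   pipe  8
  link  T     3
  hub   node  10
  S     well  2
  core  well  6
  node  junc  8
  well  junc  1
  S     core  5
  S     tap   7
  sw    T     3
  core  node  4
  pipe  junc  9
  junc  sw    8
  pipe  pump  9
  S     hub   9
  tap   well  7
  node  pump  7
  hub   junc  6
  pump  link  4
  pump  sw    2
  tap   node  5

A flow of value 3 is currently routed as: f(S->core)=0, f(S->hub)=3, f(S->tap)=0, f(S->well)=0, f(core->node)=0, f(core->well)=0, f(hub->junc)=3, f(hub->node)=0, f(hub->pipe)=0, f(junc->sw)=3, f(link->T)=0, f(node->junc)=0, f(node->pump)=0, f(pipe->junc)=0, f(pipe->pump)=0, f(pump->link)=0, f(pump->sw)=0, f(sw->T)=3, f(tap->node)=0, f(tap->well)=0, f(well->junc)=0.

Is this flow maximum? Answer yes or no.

No

Residual path S->tap->node->pump->link->T has bottleneck 3 > 0.
Pushing 3 along it raises the flow to 6, so the given flow is not maximum.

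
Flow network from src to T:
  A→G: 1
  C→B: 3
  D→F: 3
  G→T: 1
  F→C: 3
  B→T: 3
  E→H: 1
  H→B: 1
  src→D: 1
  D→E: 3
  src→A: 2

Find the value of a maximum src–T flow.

2

Augment src→A→G→T: bottleneck 1. Total 1.
Augment src→D→F→C→B→T: bottleneck 1. Total 2.
No augmenting path remains in the residual graph.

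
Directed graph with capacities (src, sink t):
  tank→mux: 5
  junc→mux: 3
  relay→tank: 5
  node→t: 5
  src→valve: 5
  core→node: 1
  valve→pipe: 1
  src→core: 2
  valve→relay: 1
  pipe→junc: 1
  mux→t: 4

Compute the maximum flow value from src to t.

3

Augment src→core→node→t: bottleneck 1. Total 1.
Augment src→valve→pipe→junc→mux→t: bottleneck 1. Total 2.
Augment src→valve→relay→tank→mux→t: bottleneck 1. Total 3.
No augmenting path remains in the residual graph.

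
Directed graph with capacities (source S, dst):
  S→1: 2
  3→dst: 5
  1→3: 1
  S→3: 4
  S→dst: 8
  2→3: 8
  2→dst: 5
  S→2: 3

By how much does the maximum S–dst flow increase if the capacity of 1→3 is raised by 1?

Original max flow = 16.
Even with extra capacity on 1→3, another cut of capacity 16 remains binding.
New max flow = 16. Increase = 0.

0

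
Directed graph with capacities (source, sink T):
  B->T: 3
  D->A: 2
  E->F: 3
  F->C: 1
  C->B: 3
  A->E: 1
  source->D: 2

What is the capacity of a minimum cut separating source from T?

1

Max flow = 1 (via 1 augmenting path).
In the residual at optimum, the set reachable from source is {A, D, source}.
Cut edges: A->E (cap 1). Sum = 1.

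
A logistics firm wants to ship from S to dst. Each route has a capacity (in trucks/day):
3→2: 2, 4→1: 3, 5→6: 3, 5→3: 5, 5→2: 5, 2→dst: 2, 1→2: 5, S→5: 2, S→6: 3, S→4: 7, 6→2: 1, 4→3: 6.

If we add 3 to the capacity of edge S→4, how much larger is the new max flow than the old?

Original max flow = 2.
Edge S→4 does not cross the min cut (source side {1, 2, 3, 4, 5, 6, S}), so extra capacity there cannot help.
New max flow = 2. Increase = 0.

0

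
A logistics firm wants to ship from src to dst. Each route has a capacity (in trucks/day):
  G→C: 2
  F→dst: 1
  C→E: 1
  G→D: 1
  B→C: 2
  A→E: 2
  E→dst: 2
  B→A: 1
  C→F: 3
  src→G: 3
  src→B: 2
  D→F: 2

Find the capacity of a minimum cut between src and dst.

Max flow = 3 (via 3 augmenting paths).
In the residual at optimum, the set reachable from src is {B, C, D, F, G, src}.
Cut edges: B→A (cap 1), C→E (cap 1), F→dst (cap 1). Sum = 3.

3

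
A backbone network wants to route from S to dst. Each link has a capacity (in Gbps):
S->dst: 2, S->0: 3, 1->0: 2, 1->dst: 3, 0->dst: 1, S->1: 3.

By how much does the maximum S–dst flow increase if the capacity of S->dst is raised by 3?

3

Original max flow = 6.
After raising cap(S->dst), augmenting paths through that edge carry 3 more units.
New max flow = 9. Increase = 3.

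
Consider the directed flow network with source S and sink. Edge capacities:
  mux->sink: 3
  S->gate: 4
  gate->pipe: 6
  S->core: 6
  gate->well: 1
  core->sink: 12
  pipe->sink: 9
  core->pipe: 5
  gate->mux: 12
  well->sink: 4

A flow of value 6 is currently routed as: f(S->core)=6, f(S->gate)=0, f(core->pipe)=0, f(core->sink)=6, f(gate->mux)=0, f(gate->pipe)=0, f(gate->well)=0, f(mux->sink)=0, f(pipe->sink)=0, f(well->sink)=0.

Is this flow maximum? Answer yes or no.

No

Residual path S->gate->pipe->sink has bottleneck 4 > 0.
Pushing 4 along it raises the flow to 10, so the given flow is not maximum.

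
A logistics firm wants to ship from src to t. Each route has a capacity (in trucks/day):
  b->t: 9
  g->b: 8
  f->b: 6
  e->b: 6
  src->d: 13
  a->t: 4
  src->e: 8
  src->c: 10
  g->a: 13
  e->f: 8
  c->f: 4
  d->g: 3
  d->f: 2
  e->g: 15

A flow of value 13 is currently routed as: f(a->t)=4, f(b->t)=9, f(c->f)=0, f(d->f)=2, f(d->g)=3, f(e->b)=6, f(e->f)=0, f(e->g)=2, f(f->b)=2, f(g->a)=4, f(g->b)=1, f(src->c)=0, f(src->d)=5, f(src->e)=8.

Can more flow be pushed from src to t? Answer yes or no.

Residual reachable from src: {a, b, c, d, e, f, g, src}; t is not reachable.
Saturated cut: a->t, b->t with total capacity 13 = current flow value. Flow is maximum.

No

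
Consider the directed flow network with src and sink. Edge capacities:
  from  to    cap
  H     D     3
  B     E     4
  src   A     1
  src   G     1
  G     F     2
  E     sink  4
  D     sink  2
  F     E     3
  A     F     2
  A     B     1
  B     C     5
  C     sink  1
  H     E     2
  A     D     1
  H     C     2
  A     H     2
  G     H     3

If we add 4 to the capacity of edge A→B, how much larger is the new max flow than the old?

Original max flow = 2.
Edge A→B does not cross the min cut (source side {src}), so extra capacity there cannot help.
New max flow = 2. Increase = 0.

0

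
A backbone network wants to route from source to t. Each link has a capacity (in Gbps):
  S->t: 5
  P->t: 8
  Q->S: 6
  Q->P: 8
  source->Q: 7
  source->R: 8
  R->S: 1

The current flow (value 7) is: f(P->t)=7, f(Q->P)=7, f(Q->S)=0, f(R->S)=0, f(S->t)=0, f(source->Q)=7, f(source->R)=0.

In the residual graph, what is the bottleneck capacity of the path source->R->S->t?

1

Residual capacities along the path: source->R: 8, R->S: 1, S->t: 5.
Minimum is 1.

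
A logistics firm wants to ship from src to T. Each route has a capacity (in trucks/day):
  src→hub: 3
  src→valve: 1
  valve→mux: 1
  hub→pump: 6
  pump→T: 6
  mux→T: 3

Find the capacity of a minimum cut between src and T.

Max flow = 4 (via 2 augmenting paths).
In the residual at optimum, the set reachable from src is {src}.
Cut edges: src→hub (cap 3), src→valve (cap 1). Sum = 4.

4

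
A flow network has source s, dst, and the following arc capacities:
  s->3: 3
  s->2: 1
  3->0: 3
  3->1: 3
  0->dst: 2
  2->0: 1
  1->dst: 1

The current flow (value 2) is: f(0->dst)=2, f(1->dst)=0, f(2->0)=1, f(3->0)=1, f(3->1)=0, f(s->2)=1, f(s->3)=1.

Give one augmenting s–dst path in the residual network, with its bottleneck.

s->3->1->dst, bottleneck 1

Residual along s->3->1->dst: s->3: 2, 3->1: 3, 1->dst: 1.
Bottleneck = min = 1.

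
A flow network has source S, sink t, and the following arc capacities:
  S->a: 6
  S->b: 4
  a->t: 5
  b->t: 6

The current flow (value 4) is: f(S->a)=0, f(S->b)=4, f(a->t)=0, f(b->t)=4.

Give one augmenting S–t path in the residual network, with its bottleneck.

Residual along S->a->t: S->a: 6, a->t: 5.
Bottleneck = min = 5.

S->a->t, bottleneck 5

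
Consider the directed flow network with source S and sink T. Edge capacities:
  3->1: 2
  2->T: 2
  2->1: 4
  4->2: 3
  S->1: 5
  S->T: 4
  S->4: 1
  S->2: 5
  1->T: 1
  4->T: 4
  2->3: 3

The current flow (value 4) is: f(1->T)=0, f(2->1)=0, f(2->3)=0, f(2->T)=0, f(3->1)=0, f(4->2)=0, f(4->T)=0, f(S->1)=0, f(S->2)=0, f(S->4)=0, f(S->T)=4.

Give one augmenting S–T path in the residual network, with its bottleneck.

S->4->T, bottleneck 1

Residual along S->4->T: S->4: 1, 4->T: 4.
Bottleneck = min = 1.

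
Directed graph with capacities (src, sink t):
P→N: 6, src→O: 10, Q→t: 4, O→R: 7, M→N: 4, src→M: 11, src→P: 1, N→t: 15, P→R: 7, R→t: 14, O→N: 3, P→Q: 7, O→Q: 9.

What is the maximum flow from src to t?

15

Augment src→P→N→t: bottleneck 1. Total 1.
Augment src→M→N→t: bottleneck 4. Total 5.
Augment src→O→Q→t: bottleneck 4. Total 9.
Augment src→O→N→t: bottleneck 3. Total 12.
Augment src→O→R→t: bottleneck 3. Total 15.
No augmenting path remains in the residual graph.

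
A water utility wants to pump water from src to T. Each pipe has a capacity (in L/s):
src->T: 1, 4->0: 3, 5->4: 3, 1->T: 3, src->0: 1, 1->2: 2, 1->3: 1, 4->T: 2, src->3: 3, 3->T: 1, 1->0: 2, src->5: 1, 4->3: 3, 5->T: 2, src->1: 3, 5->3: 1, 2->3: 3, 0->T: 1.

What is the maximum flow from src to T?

Augment src->T: bottleneck 1. Total 1.
Augment src->1->T: bottleneck 3. Total 4.
Augment src->5->T: bottleneck 1. Total 5.
Augment src->0->T: bottleneck 1. Total 6.
Augment src->3->T: bottleneck 1. Total 7.
No augmenting path remains in the residual graph.

7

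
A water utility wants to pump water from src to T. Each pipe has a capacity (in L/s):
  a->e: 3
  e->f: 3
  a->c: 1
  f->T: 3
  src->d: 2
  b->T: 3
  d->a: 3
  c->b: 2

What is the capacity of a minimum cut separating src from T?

2

Max flow = 2 (via 2 augmenting paths).
In the residual at optimum, the set reachable from src is {src}.
Cut edges: src->d (cap 2). Sum = 2.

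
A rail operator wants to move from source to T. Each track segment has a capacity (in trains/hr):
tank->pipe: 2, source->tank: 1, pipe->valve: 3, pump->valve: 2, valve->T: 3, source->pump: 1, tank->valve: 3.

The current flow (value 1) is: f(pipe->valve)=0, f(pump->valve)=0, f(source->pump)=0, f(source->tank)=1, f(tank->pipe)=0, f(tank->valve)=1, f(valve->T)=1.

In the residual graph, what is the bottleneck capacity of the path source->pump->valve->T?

1

Residual capacities along the path: source->pump: 1, pump->valve: 2, valve->T: 2.
Minimum is 1.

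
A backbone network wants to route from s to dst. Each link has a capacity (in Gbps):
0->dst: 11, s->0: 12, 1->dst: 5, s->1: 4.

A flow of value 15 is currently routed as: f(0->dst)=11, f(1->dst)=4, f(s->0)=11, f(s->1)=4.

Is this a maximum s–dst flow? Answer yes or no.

Residual reachable from s: {0, s}; dst is not reachable.
Saturated cut: s->1, 0->dst with total capacity 15 = current flow value. Flow is maximum.

Yes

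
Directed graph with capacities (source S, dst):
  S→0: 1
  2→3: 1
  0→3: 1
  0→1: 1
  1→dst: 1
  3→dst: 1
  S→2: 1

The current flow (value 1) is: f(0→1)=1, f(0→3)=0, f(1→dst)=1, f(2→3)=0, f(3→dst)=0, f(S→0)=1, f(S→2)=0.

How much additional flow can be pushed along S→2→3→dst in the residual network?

Residual capacities along the path: S→2: 1, 2→3: 1, 3→dst: 1.
Minimum is 1.

1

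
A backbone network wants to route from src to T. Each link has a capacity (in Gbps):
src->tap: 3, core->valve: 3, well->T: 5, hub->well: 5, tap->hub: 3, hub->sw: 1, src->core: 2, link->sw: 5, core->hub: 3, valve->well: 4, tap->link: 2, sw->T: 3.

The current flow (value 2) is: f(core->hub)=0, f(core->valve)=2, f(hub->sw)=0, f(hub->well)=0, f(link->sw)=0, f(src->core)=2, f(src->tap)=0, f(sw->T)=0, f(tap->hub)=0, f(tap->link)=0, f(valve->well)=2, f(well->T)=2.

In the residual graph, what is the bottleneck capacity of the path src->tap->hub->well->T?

3

Residual capacities along the path: src->tap: 3, tap->hub: 3, hub->well: 5, well->T: 3.
Minimum is 3.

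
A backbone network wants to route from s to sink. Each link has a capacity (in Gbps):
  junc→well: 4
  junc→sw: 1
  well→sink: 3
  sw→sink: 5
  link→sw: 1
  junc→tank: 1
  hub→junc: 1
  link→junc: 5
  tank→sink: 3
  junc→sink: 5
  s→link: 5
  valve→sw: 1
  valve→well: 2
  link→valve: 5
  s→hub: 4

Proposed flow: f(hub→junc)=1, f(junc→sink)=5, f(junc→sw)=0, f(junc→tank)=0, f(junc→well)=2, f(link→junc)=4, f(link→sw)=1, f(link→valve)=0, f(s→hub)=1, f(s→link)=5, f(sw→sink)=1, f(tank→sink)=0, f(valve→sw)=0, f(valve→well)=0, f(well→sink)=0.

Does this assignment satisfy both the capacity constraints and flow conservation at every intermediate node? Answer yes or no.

Conservation fails at junc: inflow 5 ≠ outflow 7.

No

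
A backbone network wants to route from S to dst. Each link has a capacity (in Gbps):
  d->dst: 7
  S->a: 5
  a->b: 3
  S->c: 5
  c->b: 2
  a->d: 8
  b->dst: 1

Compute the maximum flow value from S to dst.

6

Augment S->c->b->dst: bottleneck 1. Total 1.
Augment S->a->d->dst: bottleneck 5. Total 6.
No augmenting path remains in the residual graph.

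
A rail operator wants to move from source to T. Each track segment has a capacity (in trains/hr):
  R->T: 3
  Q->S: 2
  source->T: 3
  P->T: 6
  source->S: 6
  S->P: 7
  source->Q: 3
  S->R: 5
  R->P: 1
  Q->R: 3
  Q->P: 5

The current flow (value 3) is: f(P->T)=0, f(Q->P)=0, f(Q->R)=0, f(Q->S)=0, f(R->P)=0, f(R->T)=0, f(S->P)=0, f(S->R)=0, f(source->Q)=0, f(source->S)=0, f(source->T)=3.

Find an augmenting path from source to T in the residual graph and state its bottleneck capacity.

source->Q->R->T, bottleneck 3

Residual along source->Q->R->T: source->Q: 3, Q->R: 3, R->T: 3.
Bottleneck = min = 3.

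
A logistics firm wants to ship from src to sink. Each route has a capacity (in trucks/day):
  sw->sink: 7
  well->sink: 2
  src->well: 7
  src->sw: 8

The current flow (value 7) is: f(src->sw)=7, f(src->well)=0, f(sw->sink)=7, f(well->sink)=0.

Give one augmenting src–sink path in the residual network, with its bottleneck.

Residual along src->well->sink: src->well: 7, well->sink: 2.
Bottleneck = min = 2.

src->well->sink, bottleneck 2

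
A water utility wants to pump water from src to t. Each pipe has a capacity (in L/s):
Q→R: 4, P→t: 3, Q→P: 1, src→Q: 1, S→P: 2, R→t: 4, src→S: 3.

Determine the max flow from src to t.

Augment src→Q→R→t: bottleneck 1. Total 1.
Augment src→S→P→t: bottleneck 2. Total 3.
No augmenting path remains in the residual graph.

3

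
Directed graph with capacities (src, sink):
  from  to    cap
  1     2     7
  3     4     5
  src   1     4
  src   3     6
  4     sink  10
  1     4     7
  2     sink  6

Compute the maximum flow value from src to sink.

Augment src->1->2->sink: bottleneck 4. Total 4.
Augment src->3->4->sink: bottleneck 5. Total 9.
No augmenting path remains in the residual graph.

9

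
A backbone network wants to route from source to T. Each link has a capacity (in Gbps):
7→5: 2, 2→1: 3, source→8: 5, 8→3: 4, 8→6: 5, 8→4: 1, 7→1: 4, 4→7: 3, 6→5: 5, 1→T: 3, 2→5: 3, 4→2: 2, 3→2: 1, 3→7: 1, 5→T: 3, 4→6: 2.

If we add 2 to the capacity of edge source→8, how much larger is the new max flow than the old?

Original max flow = 5.
After raising cap(source→8), augmenting paths through that edge carry 1 more unit.
New max flow = 6. Increase = 1.

1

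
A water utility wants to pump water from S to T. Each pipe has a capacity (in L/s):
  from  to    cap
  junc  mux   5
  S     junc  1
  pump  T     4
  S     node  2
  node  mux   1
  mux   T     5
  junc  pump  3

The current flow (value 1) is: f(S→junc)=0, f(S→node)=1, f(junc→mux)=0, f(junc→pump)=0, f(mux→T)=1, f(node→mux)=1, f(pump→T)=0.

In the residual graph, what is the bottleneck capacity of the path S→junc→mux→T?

Residual capacities along the path: S→junc: 1, junc→mux: 5, mux→T: 4.
Minimum is 1.

1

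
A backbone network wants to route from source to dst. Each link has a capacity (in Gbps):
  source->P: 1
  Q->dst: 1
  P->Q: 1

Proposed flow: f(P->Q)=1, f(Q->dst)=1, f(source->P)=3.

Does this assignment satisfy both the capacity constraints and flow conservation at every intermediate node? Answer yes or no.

No

Capacity violated on source->P: flow 3 > capacity 1.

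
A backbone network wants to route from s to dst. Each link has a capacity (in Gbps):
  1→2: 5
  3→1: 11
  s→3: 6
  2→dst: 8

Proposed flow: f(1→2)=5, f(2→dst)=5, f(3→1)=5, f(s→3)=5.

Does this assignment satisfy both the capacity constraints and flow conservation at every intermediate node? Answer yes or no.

Yes

Every edge has 0 ≤ f(e) ≤ cap(e).
At each intermediate node, inflow equals outflow.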